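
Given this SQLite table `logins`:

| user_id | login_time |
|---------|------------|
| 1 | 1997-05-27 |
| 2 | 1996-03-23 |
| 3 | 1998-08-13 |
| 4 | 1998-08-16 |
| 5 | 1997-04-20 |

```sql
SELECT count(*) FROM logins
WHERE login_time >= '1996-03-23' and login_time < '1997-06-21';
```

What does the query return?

Rows in [1996-03-23, 1997-06-21): 1997-05-27, 1996-03-23, 1997-04-20 → 3 rows.

3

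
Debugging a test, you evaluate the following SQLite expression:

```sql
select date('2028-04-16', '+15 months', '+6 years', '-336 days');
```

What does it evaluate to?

Adding +15 months to 2028-04-16 gives 2029-07-16.
Adding +6 years to 2029-07-16 gives 2035-07-16.
Applying '-336 days' to 2035-07-16: counting 336 days back gives 2034-08-14.

2034-08-14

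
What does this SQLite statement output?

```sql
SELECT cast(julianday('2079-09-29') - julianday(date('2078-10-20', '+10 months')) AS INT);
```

40

Adding +10 months to 2078-10-20 gives 2079-08-20.
11 days remain in August 2079 after the 20th (31 − 20).
Then 29 days into September 2079.
Total: 11 + 29 = 40.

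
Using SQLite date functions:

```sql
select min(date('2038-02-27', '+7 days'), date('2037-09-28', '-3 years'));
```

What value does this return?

date('2038-02-27', '+7 days') → 2038-03-06.
date('2037-09-28', '-3 years') → 2034-09-28.
Earlier of the two is 2034-09-28.

2034-09-28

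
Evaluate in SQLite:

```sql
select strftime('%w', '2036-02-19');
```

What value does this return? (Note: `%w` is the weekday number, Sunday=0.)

2

2036-02-19 is a Tuesday; with Sunday=0 that is 2.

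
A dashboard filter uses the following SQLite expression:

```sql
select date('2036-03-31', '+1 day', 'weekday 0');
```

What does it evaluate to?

2036-04-06

March 2036 has 31 days; 0 remain after the 31st, so 1 days reach 2036-04-01.
`weekday 0` advances to the next Sunday; 2036-04-01 is a Tuesday, so it moves forward to 2036-04-06.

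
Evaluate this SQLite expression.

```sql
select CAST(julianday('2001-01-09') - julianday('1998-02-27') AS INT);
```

1047

1 day remains in February 1998 after the 27th (28 − 27).
Full months from March 1998 through December 2000 contribute their day counts.
Then 9 days into January 2001.
Total: 1 + 31 + 30 + 31 + 30 + 31 + 31 + 30 + 31 + 30 + 31 + 31 + 28 + 31 + 30 + 31 + 30 + 31 + 31 + 30 + 31 + 30 + 31 + 31 + 29 + 31 + 30 + 31 + 30 + 31 + 31 + 30 + 31 + 30 + 31 + 9 = 1047.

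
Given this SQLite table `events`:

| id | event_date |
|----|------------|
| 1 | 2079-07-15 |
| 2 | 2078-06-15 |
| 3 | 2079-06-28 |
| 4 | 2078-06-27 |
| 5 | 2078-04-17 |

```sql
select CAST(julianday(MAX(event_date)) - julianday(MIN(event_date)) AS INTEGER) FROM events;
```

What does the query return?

MIN = 2078-04-17, MAX = 2079-07-15.
13 days remain in April 2078 after the 17th (30 − 17).
Full months from May 2078 through June 2079 contribute their day counts.
Then 15 days into July 2079.
Total: 13 + 31 + 30 + 31 + 31 + 30 + 31 + 30 + 31 + 31 + 28 + 31 + 30 + 31 + 30 + 15 = 454.

454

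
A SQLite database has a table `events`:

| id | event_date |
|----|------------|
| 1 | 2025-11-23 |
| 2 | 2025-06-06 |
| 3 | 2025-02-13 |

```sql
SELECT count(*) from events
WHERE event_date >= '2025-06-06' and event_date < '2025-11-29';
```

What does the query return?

Rows in [2025-06-06, 2025-11-29): 2025-11-23, 2025-06-06 → 2 rows.

2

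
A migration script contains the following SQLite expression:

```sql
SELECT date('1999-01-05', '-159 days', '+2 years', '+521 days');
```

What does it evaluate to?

Applying '-159 days' to 1999-01-05: counting 159 days back gives 1998-07-30.
Adding +2 years to 1998-07-30 gives 2000-07-30.
Applying '+521 days' to 2000-07-30: counting 521 days forward gives 2002-01-02.

2002-01-02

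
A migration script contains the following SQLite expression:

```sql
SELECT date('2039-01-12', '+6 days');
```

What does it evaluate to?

2039-01-18

Advancing 6 more days within January lands on 2039-01-18.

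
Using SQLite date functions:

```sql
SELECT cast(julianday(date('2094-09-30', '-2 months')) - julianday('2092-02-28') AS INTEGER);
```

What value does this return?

Adding -2 months to 2094-09-30 gives 2094-07-30.
1 day remains in February 2092 after the 28th (29 − 28).
Full months from March 2092 through June 2094 contribute their day counts.
Then 30 days into July 2094.
Total: 1 + 31 + 30 + 31 + 30 + 31 + 31 + 30 + 31 + 30 + 31 + 31 + 28 + 31 + 30 + 31 + 30 + 31 + 31 + 30 + 31 + 30 + 31 + 31 + 28 + 31 + 30 + 31 + 30 + 30 = 883.

883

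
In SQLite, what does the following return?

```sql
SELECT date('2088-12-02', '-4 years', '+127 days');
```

Adding -4 years to 2088-12-02 gives 2084-12-02.
Applying '+127 days' to 2084-12-02: counting 127 days forward gives 2085-04-08.

2085-04-08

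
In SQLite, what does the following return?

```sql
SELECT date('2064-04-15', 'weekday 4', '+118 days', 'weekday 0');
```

2064-08-17

`weekday 4` advances to the next Thursday; 2064-04-15 is a Tuesday, so it moves forward to 2064-04-17.
Applying '+118 days' to 2064-04-17: counting 118 days forward gives 2064-08-13.
`weekday 0` advances to the next Sunday; 2064-08-13 is a Wednesday, so it moves forward to 2064-08-17.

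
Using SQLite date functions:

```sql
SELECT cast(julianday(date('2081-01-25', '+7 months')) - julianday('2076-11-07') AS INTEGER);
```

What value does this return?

1752

Adding +7 months to 2081-01-25 gives 2081-08-25.
23 days remain in November 2076 after the 7th (30 − 7).
Full months from December 2076 through July 2081 contribute their day counts.
Then 25 days into August 2081.
Total: 23 + 31 + 31 + 28 + 31 + 30 + 31 + 30 + 31 + 31 + 30 + 31 + 30 + 31 + 31 + 28 + 31 + 30 + 31 + 30 + 31 + 31 + 30 + 31 + 30 + 31 + 31 + 28 + 31 + 30 + 31 + 30 + 31 + 31 + 30 + 31 + 30 + 31 + 31 + 29 + 31 + 30 + 31 + 30 + 31 + 31 + 30 + 31 + 30 + 31 + 31 + 28 + 31 + 30 + 31 + 30 + 31 + 25 = 1752.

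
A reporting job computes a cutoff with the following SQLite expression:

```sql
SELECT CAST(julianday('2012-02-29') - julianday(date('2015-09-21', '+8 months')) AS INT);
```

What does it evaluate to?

-1543

Adding +8 months to 2015-09-21 gives 2016-05-21.
0 days remain in February 2012 after the 29th (29 − 29).
Full months from March 2012 through April 2016 contribute their day counts.
Then 21 days into May 2016.
Total: 0 + 31 + 30 + 31 + 30 + 31 + 31 + 30 + 31 + 30 + 31 + 31 + 28 + 31 + 30 + 31 + 30 + 31 + 31 + 30 + 31 + 30 + 31 + 31 + 28 + 31 + 30 + 31 + 30 + 31 + 31 + 30 + 31 + 30 + 31 + 31 + 28 + 31 + 30 + 31 + 30 + 31 + 31 + 30 + 31 + 30 + 31 + 31 + 29 + 31 + 30 + 21 = 1543.
The subtraction is earlier − later, so the result is −1543 → -1543.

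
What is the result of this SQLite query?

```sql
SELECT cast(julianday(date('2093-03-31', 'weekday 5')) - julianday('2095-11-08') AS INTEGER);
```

-949

`weekday 5` advances to the next Friday; 2093-03-31 is a Tuesday, so it moves forward to 2093-04-03.
27 days remain in April 2093 after the 3rd (30 − 3).
Full months from May 2093 through October 2095 contribute their day counts.
Then 8 days into November 2095.
Total: 27 + 31 + 30 + 31 + 31 + 30 + 31 + 30 + 31 + 31 + 28 + 31 + 30 + 31 + 30 + 31 + 31 + 30 + 31 + 30 + 31 + 31 + 28 + 31 + 30 + 31 + 30 + 31 + 31 + 30 + 31 + 8 = 949.
The subtraction is earlier − later, so the result is −949 → -949.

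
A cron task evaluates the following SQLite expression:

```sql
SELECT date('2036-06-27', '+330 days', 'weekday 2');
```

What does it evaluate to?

2037-05-26

Applying '+330 days' to 2036-06-27: counting 330 days forward gives 2037-05-23.
`weekday 2` advances to the next Tuesday; 2037-05-23 is a Saturday, so it moves forward to 2037-05-26.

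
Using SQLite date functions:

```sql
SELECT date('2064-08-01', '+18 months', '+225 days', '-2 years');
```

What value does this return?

Adding +18 months to 2064-08-01 gives 2066-02-01.
Applying '+225 days' to 2066-02-01: counting 225 days forward gives 2066-09-14.
Adding -2 years to 2066-09-14 gives 2064-09-14.

2064-09-14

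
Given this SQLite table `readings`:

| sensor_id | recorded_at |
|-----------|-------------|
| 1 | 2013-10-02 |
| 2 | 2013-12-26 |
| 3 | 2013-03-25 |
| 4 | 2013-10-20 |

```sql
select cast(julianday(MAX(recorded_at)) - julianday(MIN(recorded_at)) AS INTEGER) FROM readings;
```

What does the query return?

276

MIN = 2013-03-25, MAX = 2013-12-26.
6 days remain in March 2013 after the 25th (31 − 25).
Full months from April 2013 through November 2013 contribute their day counts.
Then 26 days into December 2013.
Total: 6 + 30 + 31 + 30 + 31 + 31 + 30 + 31 + 30 + 26 = 276.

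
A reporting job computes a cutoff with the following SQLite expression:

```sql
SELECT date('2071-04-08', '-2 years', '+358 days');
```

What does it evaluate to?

Adding -2 years to 2071-04-08 gives 2069-04-08.
Applying '+358 days' to 2069-04-08: counting 358 days forward gives 2070-04-01.

2070-04-01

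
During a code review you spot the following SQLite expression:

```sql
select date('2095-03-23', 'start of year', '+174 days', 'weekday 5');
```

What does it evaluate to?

`start of year` rewinds 2095-03-23 to 2095-01-01.
Applying '+174 days' to 2095-01-01: counting 174 days forward gives 2095-06-24.
`weekday 5` advances to the next Friday; 2095-06-24 is already a Friday, so it stays at 2095-06-24.

2095-06-24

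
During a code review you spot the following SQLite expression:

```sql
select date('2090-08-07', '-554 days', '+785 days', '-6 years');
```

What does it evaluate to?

Applying '-554 days' to 2090-08-07: counting 554 days back gives 2089-01-30.
Applying '+785 days' to 2089-01-30: counting 785 days forward gives 2091-03-26.
Adding -6 years to 2091-03-26 gives 2085-03-26.

2085-03-26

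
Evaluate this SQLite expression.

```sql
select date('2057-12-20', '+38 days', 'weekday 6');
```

December 2057 has 31 days; 11 remain after the 20th, so 12 days reach 2058-01-01.
Advancing 26 more days within January lands on 2058-01-27.
`weekday 6` advances to the next Saturday; 2058-01-27 is a Sunday, so it moves forward to 2058-02-02.

2058-02-02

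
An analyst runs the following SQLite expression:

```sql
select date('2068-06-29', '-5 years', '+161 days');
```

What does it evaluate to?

Adding -5 years to 2068-06-29 gives 2063-06-29.
Applying '+161 days' to 2063-06-29: counting 161 days forward gives 2063-12-07.

2063-12-07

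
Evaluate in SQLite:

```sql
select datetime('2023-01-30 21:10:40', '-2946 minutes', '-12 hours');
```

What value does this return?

2023-01-28 08:04:40

2946 minutes = 49h 6m; -2946 minutes from 2023-01-30 21:10:40 is 2023-01-28 20:04:40 (crosses midnight).
-12 hours from 2023-01-28 20:04:40 is 2023-01-28 08:04:40.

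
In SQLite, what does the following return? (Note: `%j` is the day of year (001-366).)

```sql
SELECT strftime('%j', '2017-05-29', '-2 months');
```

088

First apply '-2 months': 2017-05-29 → 2017-03-29.
Day-of-year for 2017-03-29: days since 2017-01-01 inclusive = 88, zero-padded to 088.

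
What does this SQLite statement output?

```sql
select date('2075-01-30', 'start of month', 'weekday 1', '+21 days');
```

2075-01-28

`start of month` rewinds 2075-01-30 to 2075-01-01.
`weekday 1` advances to the next Monday; 2075-01-01 is a Tuesday, so it moves forward to 2075-01-07.
Advancing 21 more days within January lands on 2075-01-28.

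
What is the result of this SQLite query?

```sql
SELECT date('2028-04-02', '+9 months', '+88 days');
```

2029-03-31

Adding +9 months to 2028-04-02 gives 2029-01-02.
Applying '+88 days' to 2029-01-02: counting 88 days forward gives 2029-03-31.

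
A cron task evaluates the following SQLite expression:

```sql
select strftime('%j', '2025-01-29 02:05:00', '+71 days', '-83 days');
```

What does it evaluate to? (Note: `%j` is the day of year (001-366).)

017

First apply '+71 days', '-83 days': 2025-01-29 02:05:00 → 2025-01-17 02:05:00.
Day-of-year for 2025-01-17: days since 2025-01-01 inclusive = 17, zero-padded to 017.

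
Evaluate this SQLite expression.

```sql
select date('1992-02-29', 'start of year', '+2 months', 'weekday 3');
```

`start of year` rewinds 1992-02-29 to 1992-01-01.
Adding +2 months to 1992-01-01 gives 1992-03-01.
`weekday 3` advances to the next Wednesday; 1992-03-01 is a Sunday, so it moves forward to 1992-03-04.

1992-03-04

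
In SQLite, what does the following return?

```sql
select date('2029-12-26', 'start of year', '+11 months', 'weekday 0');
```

`start of year` rewinds 2029-12-26 to 2029-01-01.
Adding +11 months to 2029-01-01 gives 2029-12-01.
`weekday 0` advances to the next Sunday; 2029-12-01 is a Saturday, so it moves forward to 2029-12-02.

2029-12-02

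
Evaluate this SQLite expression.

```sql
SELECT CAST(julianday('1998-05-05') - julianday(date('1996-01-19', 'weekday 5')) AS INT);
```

`weekday 5` advances to the next Friday; 1996-01-19 is already a Friday, so it stays at 1996-01-19.
12 days remain in January 1996 after the 19th (31 − 19).
Full months from February 1996 through April 1998 contribute their day counts.
Then 5 days into May 1998.
Total: 12 + 29 + 31 + 30 + 31 + 30 + 31 + 31 + 30 + 31 + 30 + 31 + 31 + 28 + 31 + 30 + 31 + 30 + 31 + 31 + 30 + 31 + 30 + 31 + 31 + 28 + 31 + 30 + 5 = 837.

837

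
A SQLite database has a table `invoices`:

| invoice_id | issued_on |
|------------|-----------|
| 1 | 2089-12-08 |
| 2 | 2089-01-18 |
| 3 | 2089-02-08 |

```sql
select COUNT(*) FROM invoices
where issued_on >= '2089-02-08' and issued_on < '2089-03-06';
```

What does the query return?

1

Rows in [2089-02-08, 2089-03-06): 2089-02-08 → 1 row.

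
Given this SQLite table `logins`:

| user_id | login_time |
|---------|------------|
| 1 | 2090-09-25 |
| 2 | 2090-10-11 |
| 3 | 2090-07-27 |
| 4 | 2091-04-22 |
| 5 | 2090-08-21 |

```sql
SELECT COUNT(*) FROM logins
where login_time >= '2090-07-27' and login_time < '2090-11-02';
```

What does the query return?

4

Rows in [2090-07-27, 2090-11-02): 2090-09-25, 2090-10-11, 2090-07-27, 2090-08-21 → 4 rows.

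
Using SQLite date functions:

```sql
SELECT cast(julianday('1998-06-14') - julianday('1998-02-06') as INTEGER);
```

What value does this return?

22 days remain in February 1998 after the 6th (28 − 6).
March 1998: 31 days.
April 1998: 30 days.
May 1998: 31 days.
Then 14 days into June 1998.
Total: 22 + 31 + 30 + 31 + 14 = 128.

128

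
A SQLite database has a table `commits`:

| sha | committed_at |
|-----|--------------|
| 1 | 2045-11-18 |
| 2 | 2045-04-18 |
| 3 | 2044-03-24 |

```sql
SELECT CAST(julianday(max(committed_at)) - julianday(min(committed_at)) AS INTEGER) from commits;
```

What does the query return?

604

MIN = 2044-03-24, MAX = 2045-11-18.
7 days remain in March 2044 after the 24th (31 − 24).
Full months from April 2044 through October 2045 contribute their day counts.
Then 18 days into November 2045.
Total: 7 + 30 + 31 + 30 + 31 + 31 + 30 + 31 + 30 + 31 + 31 + 28 + 31 + 30 + 31 + 30 + 31 + 31 + 30 + 31 + 18 = 604.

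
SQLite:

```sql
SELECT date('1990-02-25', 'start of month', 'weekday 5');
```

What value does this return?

`start of month` rewinds 1990-02-25 to 1990-02-01.
`weekday 5` advances to the next Friday; 1990-02-01 is a Thursday, so it moves forward to 1990-02-02.

1990-02-02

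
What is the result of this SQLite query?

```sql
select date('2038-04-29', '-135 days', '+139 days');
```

Applying '-135 days' to 2038-04-29: counting 135 days back gives 2037-12-15.
Applying '+139 days' to 2037-12-15: counting 139 days forward gives 2038-05-03.

2038-05-03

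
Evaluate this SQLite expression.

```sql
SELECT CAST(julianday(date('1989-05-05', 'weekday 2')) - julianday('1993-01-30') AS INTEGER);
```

-1362

`weekday 2` advances to the next Tuesday; 1989-05-05 is a Friday, so it moves forward to 1989-05-09.
22 days remain in May 1989 after the 9th (31 − 9).
Full months from June 1989 through December 1992 contribute their day counts.
Then 30 days into January 1993.
Total: 22 + 30 + 31 + 31 + 30 + 31 + 30 + 31 + 31 + 28 + 31 + 30 + 31 + 30 + 31 + 31 + 30 + 31 + 30 + 31 + 31 + 28 + 31 + 30 + 31 + 30 + 31 + 31 + 30 + 31 + 30 + 31 + 31 + 29 + 31 + 30 + 31 + 30 + 31 + 31 + 30 + 31 + 30 + 31 + 30 = 1362.
The subtraction is earlier − later, so the result is −1362 → -1362.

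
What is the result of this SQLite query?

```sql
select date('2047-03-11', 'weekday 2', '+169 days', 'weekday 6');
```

`weekday 2` advances to the next Tuesday; 2047-03-11 is a Monday, so it moves forward to 2047-03-12.
Applying '+169 days' to 2047-03-12: counting 169 days forward gives 2047-08-28.
`weekday 6` advances to the next Saturday; 2047-08-28 is a Wednesday, so it moves forward to 2047-08-31.

2047-08-31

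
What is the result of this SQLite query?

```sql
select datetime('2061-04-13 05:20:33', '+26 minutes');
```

2061-04-13 05:46:33

+26 minutes from 2061-04-13 05:20:33 is 2061-04-13 05:46:33.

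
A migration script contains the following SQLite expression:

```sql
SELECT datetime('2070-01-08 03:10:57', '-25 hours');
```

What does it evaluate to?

2070-01-07 02:10:57

-25 hours from 2070-01-08 03:10:57 is 2070-01-07 02:10:57 (crosses midnight).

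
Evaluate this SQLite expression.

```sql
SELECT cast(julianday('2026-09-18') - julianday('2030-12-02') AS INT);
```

-1536

12 days remain in September 2026 after the 18th (30 − 18).
Full months from October 2026 through November 2030 contribute their day counts.
Then 2 days into December 2030.
Total: 12 + 31 + 30 + 31 + 31 + 28 + 31 + 30 + 31 + 30 + 31 + 31 + 30 + 31 + 30 + 31 + 31 + 29 + 31 + 30 + 31 + 30 + 31 + 31 + 30 + 31 + 30 + 31 + 31 + 28 + 31 + 30 + 31 + 30 + 31 + 31 + 30 + 31 + 30 + 31 + 31 + 28 + 31 + 30 + 31 + 30 + 31 + 31 + 30 + 31 + 30 + 2 = 1536.
The subtraction is earlier − later, so the result is −1536 → -1536.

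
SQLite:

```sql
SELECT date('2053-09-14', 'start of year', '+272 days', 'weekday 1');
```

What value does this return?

`start of year` rewinds 2053-09-14 to 2053-01-01.
Applying '+272 days' to 2053-01-01: counting 272 days forward gives 2053-09-30.
`weekday 1` advances to the next Monday; 2053-09-30 is a Tuesday, so it moves forward to 2053-10-06.

2053-10-06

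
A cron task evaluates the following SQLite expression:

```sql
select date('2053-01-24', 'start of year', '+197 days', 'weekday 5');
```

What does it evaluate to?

`start of year` rewinds 2053-01-24 to 2053-01-01.
Applying '+197 days' to 2053-01-01: counting 197 days forward gives 2053-07-17.
`weekday 5` advances to the next Friday; 2053-07-17 is a Thursday, so it moves forward to 2053-07-18.

2053-07-18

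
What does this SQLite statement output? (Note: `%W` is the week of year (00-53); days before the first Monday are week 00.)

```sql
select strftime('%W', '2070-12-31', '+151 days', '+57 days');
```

30

First apply '+151 days', '+57 days': 2070-12-31 → 2071-07-27.
2071-07-27 is a Monday. SQLite's %W counts Mondays since the year started; the result is 30.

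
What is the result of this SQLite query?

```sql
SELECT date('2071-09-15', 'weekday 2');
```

2071-09-15

`weekday 2` advances to the next Tuesday; 2071-09-15 is already a Tuesday, so it stays at 2071-09-15.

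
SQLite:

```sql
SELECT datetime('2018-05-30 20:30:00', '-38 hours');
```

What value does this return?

2018-05-29 06:30:00

-38 hours from 2018-05-30 20:30:00 is 2018-05-29 06:30:00 (crosses midnight).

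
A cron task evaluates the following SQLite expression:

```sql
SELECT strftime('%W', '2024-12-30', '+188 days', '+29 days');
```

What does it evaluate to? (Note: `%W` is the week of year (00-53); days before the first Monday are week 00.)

31

First apply '+188 days', '+29 days': 2024-12-30 → 2025-08-04.
2025-08-04 is a Monday. SQLite's %W counts Mondays since the year started; the result is 31.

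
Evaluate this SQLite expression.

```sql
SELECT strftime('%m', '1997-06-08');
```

`%m` extracts the 2-digit month (01-12): 06.

06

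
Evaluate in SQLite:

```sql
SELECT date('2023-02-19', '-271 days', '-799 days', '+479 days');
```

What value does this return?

2021-07-08

Applying '-271 days' to 2023-02-19: counting 271 days back gives 2022-05-24.
Applying '-799 days' to 2022-05-24: counting 799 days back gives 2020-03-16.
Applying '+479 days' to 2020-03-16: counting 479 days forward gives 2021-07-08.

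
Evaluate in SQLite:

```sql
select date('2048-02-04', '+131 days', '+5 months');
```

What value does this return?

Applying '+131 days' to 2048-02-04: counting 131 days forward gives 2048-06-14.
Adding +5 months to 2048-06-14 gives 2048-11-14.

2048-11-14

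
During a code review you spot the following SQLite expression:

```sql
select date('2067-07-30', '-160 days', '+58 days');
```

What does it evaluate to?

Applying '-160 days' to 2067-07-30: counting 160 days back gives 2067-02-20.
Applying '+58 days' to 2067-02-20: counting 58 days forward gives 2067-04-19.

2067-04-19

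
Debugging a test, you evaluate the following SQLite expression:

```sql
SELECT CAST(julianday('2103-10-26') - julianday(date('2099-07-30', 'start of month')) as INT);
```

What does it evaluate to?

`start of month` rewinds 2099-07-30 to 2099-07-01.
30 days remain in July 2099 after the 1st (31 − 1).
Full months from August 2099 through September 2103 contribute their day counts.
Then 26 days into October 2103.
Total: 30 + 31 + 30 + 31 + 30 + 31 + 31 + 28 + 31 + 30 + 31 + 30 + 31 + 31 + 30 + 31 + 30 + 31 + 31 + 28 + 31 + 30 + 31 + 30 + 31 + 31 + 30 + 31 + 30 + 31 + 31 + 28 + 31 + 30 + 31 + 30 + 31 + 31 + 30 + 31 + 30 + 31 + 31 + 28 + 31 + 30 + 31 + 30 + 31 + 31 + 30 + 26 = 1577.

1577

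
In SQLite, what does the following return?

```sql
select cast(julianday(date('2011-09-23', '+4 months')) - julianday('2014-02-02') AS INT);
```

-741

Adding +4 months to 2011-09-23 gives 2012-01-23.
8 days remain in January 2012 after the 23rd (31 − 23).
Full months from February 2012 through January 2014 contribute their day counts.
Then 2 days into February 2014.
Total: 8 + 29 + 31 + 30 + 31 + 30 + 31 + 31 + 30 + 31 + 30 + 31 + 31 + 28 + 31 + 30 + 31 + 30 + 31 + 31 + 30 + 31 + 30 + 31 + 31 + 2 = 741.
The subtraction is earlier − later, so the result is −741 → -741.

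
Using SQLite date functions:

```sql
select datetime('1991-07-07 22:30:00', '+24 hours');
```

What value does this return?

+24 hours from 1991-07-07 22:30:00 is 1991-07-08 22:30:00 (crosses midnight).

1991-07-08 22:30:00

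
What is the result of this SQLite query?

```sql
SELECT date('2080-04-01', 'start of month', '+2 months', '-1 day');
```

`start of month` rewinds 2080-04-01 to 2080-04-01.
Adding +2 months to 2080-04-01 gives 2080-06-01.
Going back 1 day from 2080-06-01 reaches 2080-05-31 (last day of May, 31 days).

2080-05-31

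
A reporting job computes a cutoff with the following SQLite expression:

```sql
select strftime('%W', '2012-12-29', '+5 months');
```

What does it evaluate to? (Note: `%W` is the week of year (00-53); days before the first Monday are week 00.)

First apply '+5 months': 2012-12-29 → 2013-05-29.
2013-05-29 is a Wednesday. SQLite's %W counts Mondays since the year started; the result is 21.

21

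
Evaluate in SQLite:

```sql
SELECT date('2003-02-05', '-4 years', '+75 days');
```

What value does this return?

Adding -4 years to 2003-02-05 gives 1999-02-05.
Applying '+75 days' to 1999-02-05: counting 75 days forward gives 1999-04-21.

1999-04-21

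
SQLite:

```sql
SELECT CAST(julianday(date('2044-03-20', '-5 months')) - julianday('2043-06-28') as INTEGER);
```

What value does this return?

Adding -5 months to 2044-03-20 gives 2043-10-20.
2 days remain in June 2043 after the 28th (30 − 28).
July 2043: 31 days.
August 2043: 31 days.
September 2043: 30 days.
Then 20 days into October 2043.
Total: 2 + 31 + 31 + 30 + 20 = 114.

114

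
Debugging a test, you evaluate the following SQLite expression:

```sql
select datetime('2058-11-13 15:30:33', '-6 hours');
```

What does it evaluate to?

2058-11-13 09:30:33

-6 hours from 2058-11-13 15:30:33 is 2058-11-13 09:30:33.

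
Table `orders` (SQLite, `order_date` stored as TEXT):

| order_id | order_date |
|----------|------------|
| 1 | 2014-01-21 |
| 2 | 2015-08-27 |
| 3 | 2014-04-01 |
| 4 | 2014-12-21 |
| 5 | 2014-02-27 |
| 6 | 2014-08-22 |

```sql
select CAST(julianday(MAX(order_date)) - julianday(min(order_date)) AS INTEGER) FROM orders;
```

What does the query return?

583

MIN = 2014-01-21, MAX = 2015-08-27.
10 days remain in January 2014 after the 21st (31 − 21).
Full months from February 2014 through July 2015 contribute their day counts.
Then 27 days into August 2015.
Total: 10 + 28 + 31 + 30 + 31 + 30 + 31 + 31 + 30 + 31 + 30 + 31 + 31 + 28 + 31 + 30 + 31 + 30 + 31 + 27 = 583.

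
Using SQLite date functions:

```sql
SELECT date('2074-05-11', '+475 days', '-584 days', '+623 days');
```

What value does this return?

2075-10-07

Applying '+475 days' to 2074-05-11: counting 475 days forward gives 2075-08-29.
Applying '-584 days' to 2075-08-29: counting 584 days back gives 2074-01-22.
Applying '+623 days' to 2074-01-22: counting 623 days forward gives 2075-10-07.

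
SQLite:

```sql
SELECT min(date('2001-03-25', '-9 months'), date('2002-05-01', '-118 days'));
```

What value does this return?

date('2001-03-25', '-9 months') → 2000-06-25.
date('2002-05-01', '-118 days') → 2002-01-03.
Earlier of the two is 2000-06-25.

2000-06-25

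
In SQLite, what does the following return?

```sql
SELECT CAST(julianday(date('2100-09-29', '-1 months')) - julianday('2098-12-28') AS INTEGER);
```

609

Adding -1 month to 2100-09-29 gives 2100-08-29.
3 days remain in December 2098 after the 28th (31 − 28).
Full months from January 2099 through July 2100 contribute their day counts.
Then 29 days into August 2100.
Total: 3 + 31 + 28 + 31 + 30 + 31 + 30 + 31 + 31 + 30 + 31 + 30 + 31 + 31 + 28 + 31 + 30 + 31 + 30 + 31 + 29 = 609.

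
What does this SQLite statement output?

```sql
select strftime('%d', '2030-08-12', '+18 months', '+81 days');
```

First apply '+18 months', '+81 days': 2030-08-12 → 2032-05-03.
`%d` extracts the 2-digit day of month: 03.

03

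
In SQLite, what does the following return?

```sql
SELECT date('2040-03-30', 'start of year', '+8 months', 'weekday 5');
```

2040-09-07

`start of year` rewinds 2040-03-30 to 2040-01-01.
Adding +8 months to 2040-01-01 gives 2040-09-01.
`weekday 5` advances to the next Friday; 2040-09-01 is a Saturday, so it moves forward to 2040-09-07.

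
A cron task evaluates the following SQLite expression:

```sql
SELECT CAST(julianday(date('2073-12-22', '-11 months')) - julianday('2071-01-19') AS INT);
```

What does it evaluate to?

734

Adding -11 months to 2073-12-22 gives 2073-01-22.
12 days remain in January 2071 after the 19th (31 − 19).
Full months from February 2071 through December 2072 contribute their day counts.
Then 22 days into January 2073.
Total: 12 + 28 + 31 + 30 + 31 + 30 + 31 + 31 + 30 + 31 + 30 + 31 + 31 + 29 + 31 + 30 + 31 + 30 + 31 + 31 + 30 + 31 + 30 + 31 + 22 = 734.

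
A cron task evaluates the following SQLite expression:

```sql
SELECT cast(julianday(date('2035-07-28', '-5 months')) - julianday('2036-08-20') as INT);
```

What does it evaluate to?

Adding -5 months to 2035-07-28 gives 2035-02-28.
0 days remain in February 2035 after the 28th (28 − 28).
Full months from March 2035 through July 2036 contribute their day counts.
Then 20 days into August 2036.
Total: 0 + 31 + 30 + 31 + 30 + 31 + 31 + 30 + 31 + 30 + 31 + 31 + 29 + 31 + 30 + 31 + 30 + 31 + 20 = 539.
The subtraction is earlier − later, so the result is −539 → -539.

-539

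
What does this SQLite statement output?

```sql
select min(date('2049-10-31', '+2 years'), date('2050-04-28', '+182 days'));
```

2050-10-27

date('2049-10-31', '+2 years') → 2051-10-31.
date('2050-04-28', '+182 days') → 2050-10-27.
Earlier of the two is 2050-10-27.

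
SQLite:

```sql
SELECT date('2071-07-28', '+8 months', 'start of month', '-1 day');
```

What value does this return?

2072-02-29

Adding +8 months to 2071-07-28 gives 2072-03-28.
`start of month` rewinds 2072-03-28 to 2072-03-01.
Going back 1 day from 2072-03-01 reaches 2072-02-29 (last day of February, 29 days).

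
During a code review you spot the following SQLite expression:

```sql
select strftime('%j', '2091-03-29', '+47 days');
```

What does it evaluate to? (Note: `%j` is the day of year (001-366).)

First apply '+47 days': 2091-03-29 → 2091-05-15.
Day-of-year for 2091-05-15: days since 2091-01-01 inclusive = 135, zero-padded to 135.

135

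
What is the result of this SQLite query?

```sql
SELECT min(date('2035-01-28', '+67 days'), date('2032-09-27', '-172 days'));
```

date('2035-01-28', '+67 days') → 2035-04-05.
date('2032-09-27', '-172 days') → 2032-04-08.
Earlier of the two is 2032-04-08.

2032-04-08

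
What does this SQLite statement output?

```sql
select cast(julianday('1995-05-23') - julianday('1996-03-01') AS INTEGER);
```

-283

8 days remain in May 1995 after the 23rd (31 − 23).
Full months from June 1995 through February 1996 contribute their day counts.
Then 1 day into March 1996.
Total: 8 + 30 + 31 + 31 + 30 + 31 + 30 + 31 + 31 + 29 + 1 = 283.
The subtraction is earlier − later, so the result is −283 → -283.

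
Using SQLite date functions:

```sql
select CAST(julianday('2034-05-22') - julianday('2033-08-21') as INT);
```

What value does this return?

274

10 days remain in August 2033 after the 21st (31 − 21).
Full months from September 2033 through April 2034 contribute their day counts.
Then 22 days into May 2034.
Total: 10 + 30 + 31 + 30 + 31 + 31 + 28 + 31 + 30 + 22 = 274.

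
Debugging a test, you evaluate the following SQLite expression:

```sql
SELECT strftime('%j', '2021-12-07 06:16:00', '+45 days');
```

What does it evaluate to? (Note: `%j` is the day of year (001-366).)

First apply '+45 days': 2021-12-07 06:16:00 → 2022-01-21 06:16:00.
Day-of-year for 2022-01-21: days since 2022-01-01 inclusive = 21, zero-padded to 021.

021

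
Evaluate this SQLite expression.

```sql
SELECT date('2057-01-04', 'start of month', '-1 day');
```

2056-12-31

`start of month` rewinds 2057-01-04 to 2057-01-01.
Going back 1 day from 2057-01-01 reaches 2056-12-31 (last day of December, 31 days).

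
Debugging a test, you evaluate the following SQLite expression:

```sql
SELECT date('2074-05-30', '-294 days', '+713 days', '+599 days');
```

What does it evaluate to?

Applying '-294 days' to 2074-05-30: counting 294 days back gives 2073-08-09.
Applying '+713 days' to 2073-08-09: counting 713 days forward gives 2075-07-23.
Applying '+599 days' to 2075-07-23: counting 599 days forward gives 2077-03-13.

2077-03-13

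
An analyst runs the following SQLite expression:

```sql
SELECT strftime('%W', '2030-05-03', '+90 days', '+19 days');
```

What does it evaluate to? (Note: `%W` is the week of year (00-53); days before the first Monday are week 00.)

33

First apply '+90 days', '+19 days': 2030-05-03 → 2030-08-20.
2030-08-20 is a Tuesday. SQLite's %W counts Mondays since the year started; the result is 33.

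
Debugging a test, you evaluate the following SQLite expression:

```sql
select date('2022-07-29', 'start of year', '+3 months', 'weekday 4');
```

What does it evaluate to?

2022-04-07

`start of year` rewinds 2022-07-29 to 2022-01-01.
Adding +3 months to 2022-01-01 gives 2022-04-01.
`weekday 4` advances to the next Thursday; 2022-04-01 is a Friday, so it moves forward to 2022-04-07.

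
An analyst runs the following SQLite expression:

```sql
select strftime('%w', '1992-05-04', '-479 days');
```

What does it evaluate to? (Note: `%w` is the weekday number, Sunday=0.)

5

First apply '-479 days': 1992-05-04 → 1991-01-11.
1991-01-11 is a Friday; with Sunday=0 that is 5.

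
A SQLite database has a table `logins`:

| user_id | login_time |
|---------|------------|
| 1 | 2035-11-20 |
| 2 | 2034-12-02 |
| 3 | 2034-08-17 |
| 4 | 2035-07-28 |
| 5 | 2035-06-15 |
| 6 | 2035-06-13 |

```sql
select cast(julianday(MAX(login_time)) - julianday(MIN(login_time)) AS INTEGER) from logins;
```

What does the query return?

MIN = 2034-08-17, MAX = 2035-11-20.
14 days remain in August 2034 after the 17th (31 − 17).
Full months from September 2034 through October 2035 contribute their day counts.
Then 20 days into November 2035.
Total: 14 + 30 + 31 + 30 + 31 + 31 + 28 + 31 + 30 + 31 + 30 + 31 + 31 + 30 + 31 + 20 = 460.

460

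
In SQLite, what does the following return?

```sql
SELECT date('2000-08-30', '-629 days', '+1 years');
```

Applying '-629 days' to 2000-08-30: counting 629 days back gives 1998-12-10.
Adding +1 year to 1998-12-10 gives 1999-12-10.

1999-12-10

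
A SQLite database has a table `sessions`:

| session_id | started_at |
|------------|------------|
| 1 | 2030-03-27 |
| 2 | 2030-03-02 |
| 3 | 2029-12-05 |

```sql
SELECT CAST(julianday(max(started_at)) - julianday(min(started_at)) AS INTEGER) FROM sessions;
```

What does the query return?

MIN = 2029-12-05, MAX = 2030-03-27.
26 days remain in December 2029 after the 5th (31 − 5).
January 2030: 31 days.
February 2030: 28 days.
Then 27 days into March 2030.
Total: 26 + 31 + 28 + 27 = 112.

112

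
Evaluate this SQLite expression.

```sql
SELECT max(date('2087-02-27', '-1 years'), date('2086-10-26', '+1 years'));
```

date('2087-02-27', '-1 years') → 2086-02-27.
date('2086-10-26', '+1 years') → 2087-10-26.
Later of the two is 2087-10-26.

2087-10-26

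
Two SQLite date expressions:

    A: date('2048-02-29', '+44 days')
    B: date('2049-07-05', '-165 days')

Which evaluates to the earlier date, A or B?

A = 2048-04-13.
B = 2049-01-21.
A is earlier.

A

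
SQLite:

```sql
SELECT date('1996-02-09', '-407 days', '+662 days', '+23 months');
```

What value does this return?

1998-09-21

Applying '-407 days' to 1996-02-09: counting 407 days back gives 1994-12-29.
Applying '+662 days' to 1994-12-29: counting 662 days forward gives 1996-10-21.
Adding +23 months to 1996-10-21 gives 1998-09-21.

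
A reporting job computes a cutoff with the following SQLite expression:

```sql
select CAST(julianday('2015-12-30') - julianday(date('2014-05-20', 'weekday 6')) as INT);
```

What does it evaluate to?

`weekday 6` advances to the next Saturday; 2014-05-20 is a Tuesday, so it moves forward to 2014-05-24.
7 days remain in May 2014 after the 24th (31 − 24).
Full months from June 2014 through November 2015 contribute their day counts.
Then 30 days into December 2015.
Total: 7 + 30 + 31 + 31 + 30 + 31 + 30 + 31 + 31 + 28 + 31 + 30 + 31 + 30 + 31 + 31 + 30 + 31 + 30 + 30 = 585.

585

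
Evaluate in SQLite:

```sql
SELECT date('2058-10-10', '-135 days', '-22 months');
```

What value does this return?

2056-07-28

Applying '-135 days' to 2058-10-10: counting 135 days back gives 2058-05-28.
Adding -22 months to 2058-05-28 gives 2056-07-28.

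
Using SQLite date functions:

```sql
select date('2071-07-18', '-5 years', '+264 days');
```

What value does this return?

2067-04-08

Adding -5 years to 2071-07-18 gives 2066-07-18.
Applying '+264 days' to 2066-07-18: counting 264 days forward gives 2067-04-08.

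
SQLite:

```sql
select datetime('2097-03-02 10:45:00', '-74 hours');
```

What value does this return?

-74 hours from 2097-03-02 10:45:00 is 2097-02-27 08:45:00 (crosses midnight).

2097-02-27 08:45:00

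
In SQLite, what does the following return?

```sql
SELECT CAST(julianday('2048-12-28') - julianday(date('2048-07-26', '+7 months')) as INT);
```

-60

Adding +7 months to 2048-07-26 gives 2049-02-26.
3 days remain in December 2048 after the 28th (31 − 28).
January 2049: 31 days.
Then 26 days into February 2049.
Total: 3 + 31 + 26 = 60.
The subtraction is earlier − later, so the result is −60 → -60.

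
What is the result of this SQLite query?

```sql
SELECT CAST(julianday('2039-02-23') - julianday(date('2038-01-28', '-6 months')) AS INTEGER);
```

575

Adding -6 months to 2038-01-28 gives 2037-07-28.
3 days remain in July 2037 after the 28th (31 − 28).
Full months from August 2037 through January 2039 contribute their day counts.
Then 23 days into February 2039.
Total: 3 + 31 + 30 + 31 + 30 + 31 + 31 + 28 + 31 + 30 + 31 + 30 + 31 + 31 + 30 + 31 + 30 + 31 + 31 + 23 = 575.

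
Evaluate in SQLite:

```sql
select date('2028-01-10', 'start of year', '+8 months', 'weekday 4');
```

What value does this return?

2028-09-07

`start of year` rewinds 2028-01-10 to 2028-01-01.
Adding +8 months to 2028-01-01 gives 2028-09-01.
`weekday 4` advances to the next Thursday; 2028-09-01 is a Friday, so it moves forward to 2028-09-07.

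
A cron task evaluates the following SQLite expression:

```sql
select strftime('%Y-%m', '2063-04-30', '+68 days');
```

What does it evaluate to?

First apply '+68 days': 2063-04-30 → 2063-07-07.
`%Y-%m` extracts the year-month: 2063-07.

2063-07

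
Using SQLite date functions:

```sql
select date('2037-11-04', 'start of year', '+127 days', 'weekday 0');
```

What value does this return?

2037-05-10

`start of year` rewinds 2037-11-04 to 2037-01-01.
Applying '+127 days' to 2037-01-01: counting 127 days forward gives 2037-05-08.
`weekday 0` advances to the next Sunday; 2037-05-08 is a Friday, so it moves forward to 2037-05-10.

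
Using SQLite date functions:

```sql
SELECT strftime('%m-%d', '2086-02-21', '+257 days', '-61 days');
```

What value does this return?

09-05

First apply '+257 days', '-61 days': 2086-02-21 → 2086-09-05.
`%m-%d` extracts the month-day: 09-05.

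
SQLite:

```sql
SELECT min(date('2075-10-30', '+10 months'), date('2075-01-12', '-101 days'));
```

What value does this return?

date('2075-10-30', '+10 months') → 2076-08-30.
date('2075-01-12', '-101 days') → 2074-10-03.
Earlier of the two is 2074-10-03.

2074-10-03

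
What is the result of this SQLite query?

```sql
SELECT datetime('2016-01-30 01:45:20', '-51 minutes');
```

-51 minutes from 2016-01-30 01:45:20 is 2016-01-30 00:54:20.

2016-01-30 00:54:20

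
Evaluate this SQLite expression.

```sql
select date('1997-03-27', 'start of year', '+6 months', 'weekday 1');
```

`start of year` rewinds 1997-03-27 to 1997-01-01.
Adding +6 months to 1997-01-01 gives 1997-07-01.
`weekday 1` advances to the next Monday; 1997-07-01 is a Tuesday, so it moves forward to 1997-07-07.

1997-07-07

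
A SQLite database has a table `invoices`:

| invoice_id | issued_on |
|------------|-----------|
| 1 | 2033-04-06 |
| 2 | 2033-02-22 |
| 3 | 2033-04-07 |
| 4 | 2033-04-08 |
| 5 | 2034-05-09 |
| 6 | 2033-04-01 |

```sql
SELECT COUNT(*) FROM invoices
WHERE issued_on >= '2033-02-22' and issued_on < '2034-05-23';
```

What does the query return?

Rows in [2033-02-22, 2034-05-23): 2033-04-06, 2033-02-22, 2033-04-07, 2033-04-08, 2034-05-09, 2033-04-01 → 6 rows.

6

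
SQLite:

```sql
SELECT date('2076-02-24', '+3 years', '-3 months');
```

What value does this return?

2078-11-24

Adding +3 years to 2076-02-24 gives 2079-02-24.
Adding -3 months to 2079-02-24 gives 2078-11-24.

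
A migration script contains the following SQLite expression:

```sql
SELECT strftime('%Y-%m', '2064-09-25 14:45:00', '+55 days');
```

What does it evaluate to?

2064-11

First apply '+55 days': 2064-09-25 14:45:00 → 2064-11-19 14:45:00.
`%Y-%m` extracts the year-month: 2064-11.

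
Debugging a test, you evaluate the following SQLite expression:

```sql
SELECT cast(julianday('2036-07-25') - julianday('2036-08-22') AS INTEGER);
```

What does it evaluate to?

-28

6 days remain in July 2036 after the 25th (31 − 25).
Then 22 days into August 2036.
Total: 6 + 22 = 28.
The subtraction is earlier − later, so the result is −28 → -28.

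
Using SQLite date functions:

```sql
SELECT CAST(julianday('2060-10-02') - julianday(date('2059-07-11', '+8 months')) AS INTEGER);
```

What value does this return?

Adding +8 months to 2059-07-11 gives 2060-03-11.
20 days remain in March 2060 after the 11th (31 − 11).
Full months from April 2060 through September 2060 contribute their day counts.
Then 2 days into October 2060.
Total: 20 + 30 + 31 + 30 + 31 + 31 + 30 + 2 = 205.

205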